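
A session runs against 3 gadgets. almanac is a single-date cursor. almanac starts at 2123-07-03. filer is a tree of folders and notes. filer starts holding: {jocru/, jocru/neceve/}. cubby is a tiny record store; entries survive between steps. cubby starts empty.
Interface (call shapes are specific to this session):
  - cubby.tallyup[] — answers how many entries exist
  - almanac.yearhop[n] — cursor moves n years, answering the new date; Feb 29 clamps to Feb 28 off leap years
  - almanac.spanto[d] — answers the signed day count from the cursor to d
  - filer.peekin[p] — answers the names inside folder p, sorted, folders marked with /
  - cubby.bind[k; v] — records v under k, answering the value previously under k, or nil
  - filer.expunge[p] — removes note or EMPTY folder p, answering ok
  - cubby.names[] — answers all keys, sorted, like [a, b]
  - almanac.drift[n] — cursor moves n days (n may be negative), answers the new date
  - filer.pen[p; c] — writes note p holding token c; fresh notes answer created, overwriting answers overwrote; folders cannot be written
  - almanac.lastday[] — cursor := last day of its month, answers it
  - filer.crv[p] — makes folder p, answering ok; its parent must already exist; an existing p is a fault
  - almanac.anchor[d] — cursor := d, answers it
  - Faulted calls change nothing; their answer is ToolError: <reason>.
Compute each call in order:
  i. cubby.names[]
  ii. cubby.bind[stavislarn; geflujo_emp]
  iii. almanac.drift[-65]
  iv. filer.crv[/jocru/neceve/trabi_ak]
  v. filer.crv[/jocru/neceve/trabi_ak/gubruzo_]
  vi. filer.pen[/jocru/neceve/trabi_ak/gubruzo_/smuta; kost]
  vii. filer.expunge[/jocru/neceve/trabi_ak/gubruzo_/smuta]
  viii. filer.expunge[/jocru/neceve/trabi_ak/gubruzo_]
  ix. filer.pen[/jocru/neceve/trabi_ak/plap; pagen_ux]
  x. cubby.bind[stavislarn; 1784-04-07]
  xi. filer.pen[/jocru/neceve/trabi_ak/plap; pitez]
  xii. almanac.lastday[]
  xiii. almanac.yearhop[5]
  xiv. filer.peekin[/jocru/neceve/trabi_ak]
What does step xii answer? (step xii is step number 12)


Answer: 2123-04-30

Derivation:
Step: cubby.names[]
Result: []
Step: cubby.bind[k: stavislarn; v: geflujo_emp]
Result: nil
Step: almanac.drift[n: -65]
Result: 2123-04-29
Step: filer.crv[p: /jocru/neceve/trabi_ak]
Result: ok
Step: filer.crv[p: /jocru/neceve/trabi_ak/gubruzo_]
Result: ok
Step: filer.pen[p: /jocru/neceve/trabi_ak/gubruzo_/smuta; c: kost]
Result: created
Step: filer.expunge[p: /jocru/neceve/trabi_ak/gubruzo_/smuta]
Result: ok
Step: filer.expunge[p: /jocru/neceve/trabi_ak/gubruzo_]
Result: ok
Step: filer.pen[p: /jocru/neceve/trabi_ak/plap; c: pagen_ux]
Result: created
Step: cubby.bind[k: stavislarn; v: 1784-04-07]
Result: geflujo_emp
Step: filer.pen[p: /jocru/neceve/trabi_ak/plap; c: pitez]
Result: overwrote
Step: almanac.lastday[]
Result: 2123-04-30
Step: almanac.yearhop[n: 5]
Result: 2128-04-30
Step: filer.peekin[p: /jocru/neceve/trabi_ak]
Result: [plap]


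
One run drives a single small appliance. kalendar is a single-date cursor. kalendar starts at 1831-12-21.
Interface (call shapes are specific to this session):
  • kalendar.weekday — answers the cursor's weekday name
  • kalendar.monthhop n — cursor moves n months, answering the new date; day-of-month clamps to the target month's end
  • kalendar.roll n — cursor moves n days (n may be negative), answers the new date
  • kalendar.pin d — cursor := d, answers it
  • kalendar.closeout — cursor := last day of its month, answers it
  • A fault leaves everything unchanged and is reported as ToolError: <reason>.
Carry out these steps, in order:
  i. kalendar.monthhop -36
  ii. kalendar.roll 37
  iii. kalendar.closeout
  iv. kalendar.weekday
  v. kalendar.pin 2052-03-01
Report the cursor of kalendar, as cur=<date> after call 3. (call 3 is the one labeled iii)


Answer: cur=1829-01-31

Derivation:
CALL monthhop[n='-36']
RET  1828-12-21
CALL roll[n='37']
RET  1829-01-27
CALL closeout[]
RET  1829-01-31
CALL weekday[]
RET  Saturday
CALL pin[d='2052-03-01']
RET  2052-03-01


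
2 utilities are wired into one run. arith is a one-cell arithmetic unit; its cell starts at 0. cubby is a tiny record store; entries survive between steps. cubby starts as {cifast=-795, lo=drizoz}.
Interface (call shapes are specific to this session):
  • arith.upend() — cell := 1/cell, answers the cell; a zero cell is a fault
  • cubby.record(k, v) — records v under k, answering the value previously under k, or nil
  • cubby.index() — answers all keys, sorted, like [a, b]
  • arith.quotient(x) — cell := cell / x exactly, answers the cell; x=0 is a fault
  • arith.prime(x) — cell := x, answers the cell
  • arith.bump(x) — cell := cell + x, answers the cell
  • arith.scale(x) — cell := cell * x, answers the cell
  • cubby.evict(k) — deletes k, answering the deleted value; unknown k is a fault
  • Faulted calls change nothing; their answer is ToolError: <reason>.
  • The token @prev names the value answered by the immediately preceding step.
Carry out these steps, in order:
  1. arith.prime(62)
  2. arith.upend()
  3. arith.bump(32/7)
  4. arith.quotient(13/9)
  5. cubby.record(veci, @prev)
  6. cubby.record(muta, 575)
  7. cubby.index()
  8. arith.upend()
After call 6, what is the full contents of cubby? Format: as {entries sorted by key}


~$ arith.prime x→62
  62
~$ arith.upend
  1/62
~$ arith.bump x→32/7
  1991/434
~$ arith.quotient x→13/9
  17919/5642
~$ cubby.record k→veci v→@prev
  nil
~$ cubby.record k→muta v→575
  nil
~$ cubby.index
  [cifast, lo, muta, veci]
~$ arith.upend
  5642/17919

Answer: {cifast=-795, lo=drizoz, muta=575, veci=17919/5642}


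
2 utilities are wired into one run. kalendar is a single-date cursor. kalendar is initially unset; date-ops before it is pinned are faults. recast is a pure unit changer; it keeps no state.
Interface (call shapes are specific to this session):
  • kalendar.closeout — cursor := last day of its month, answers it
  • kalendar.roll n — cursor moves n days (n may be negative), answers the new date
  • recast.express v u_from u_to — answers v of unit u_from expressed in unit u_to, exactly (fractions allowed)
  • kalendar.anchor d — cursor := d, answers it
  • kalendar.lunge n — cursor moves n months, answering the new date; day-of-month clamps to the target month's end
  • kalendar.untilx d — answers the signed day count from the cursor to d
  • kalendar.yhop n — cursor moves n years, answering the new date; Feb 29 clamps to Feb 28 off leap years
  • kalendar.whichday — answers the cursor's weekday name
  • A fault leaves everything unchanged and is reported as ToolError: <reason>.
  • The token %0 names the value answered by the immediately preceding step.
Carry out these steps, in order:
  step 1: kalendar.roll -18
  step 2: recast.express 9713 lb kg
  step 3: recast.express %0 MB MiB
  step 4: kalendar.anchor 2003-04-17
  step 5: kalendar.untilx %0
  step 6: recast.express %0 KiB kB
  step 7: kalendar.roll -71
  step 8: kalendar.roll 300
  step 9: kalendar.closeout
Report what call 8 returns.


% kalendar.roll -18
  ToolError: no date set
% recast.express 9713 lb kg
  440574268981/100000000
% recast.express %0 MB MiB
  440574268981/104857600
% kalendar.anchor 2003-04-17
  2003-04-17
% kalendar.untilx %0
  0
% recast.express %0 KiB kB
  0
% kalendar.roll -71
  2003-02-05
% kalendar.roll 300
  2003-12-02
% kalendar.closeout
  2003-12-31

Answer: 2003-12-02


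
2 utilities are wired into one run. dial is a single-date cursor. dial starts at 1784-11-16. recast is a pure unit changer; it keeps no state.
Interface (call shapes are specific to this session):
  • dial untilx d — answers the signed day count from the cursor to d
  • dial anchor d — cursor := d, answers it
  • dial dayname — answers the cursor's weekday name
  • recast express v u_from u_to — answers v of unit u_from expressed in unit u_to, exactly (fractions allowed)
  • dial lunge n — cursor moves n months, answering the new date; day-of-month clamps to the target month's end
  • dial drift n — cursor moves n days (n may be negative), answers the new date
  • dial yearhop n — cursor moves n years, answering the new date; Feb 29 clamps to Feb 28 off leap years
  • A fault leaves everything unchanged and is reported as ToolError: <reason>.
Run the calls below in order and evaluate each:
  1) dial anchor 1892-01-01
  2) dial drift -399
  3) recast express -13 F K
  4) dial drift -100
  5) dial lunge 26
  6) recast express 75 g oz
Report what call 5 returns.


Answer: 1892-10-20

Derivation:
-- dial anchor(d: 1892-01-01) -> 1892-01-01
-- dial drift(n: -399) -> 1890-11-28
-- recast express(v: -13, u_from: F, u_to: K) -> 4963/20
-- dial drift(n: -100) -> 1890-08-20
-- dial lunge(n: 26) -> 1892-10-20
-- recast express(v: 75, u_from: g, u_to: oz) -> 120000000/45359237


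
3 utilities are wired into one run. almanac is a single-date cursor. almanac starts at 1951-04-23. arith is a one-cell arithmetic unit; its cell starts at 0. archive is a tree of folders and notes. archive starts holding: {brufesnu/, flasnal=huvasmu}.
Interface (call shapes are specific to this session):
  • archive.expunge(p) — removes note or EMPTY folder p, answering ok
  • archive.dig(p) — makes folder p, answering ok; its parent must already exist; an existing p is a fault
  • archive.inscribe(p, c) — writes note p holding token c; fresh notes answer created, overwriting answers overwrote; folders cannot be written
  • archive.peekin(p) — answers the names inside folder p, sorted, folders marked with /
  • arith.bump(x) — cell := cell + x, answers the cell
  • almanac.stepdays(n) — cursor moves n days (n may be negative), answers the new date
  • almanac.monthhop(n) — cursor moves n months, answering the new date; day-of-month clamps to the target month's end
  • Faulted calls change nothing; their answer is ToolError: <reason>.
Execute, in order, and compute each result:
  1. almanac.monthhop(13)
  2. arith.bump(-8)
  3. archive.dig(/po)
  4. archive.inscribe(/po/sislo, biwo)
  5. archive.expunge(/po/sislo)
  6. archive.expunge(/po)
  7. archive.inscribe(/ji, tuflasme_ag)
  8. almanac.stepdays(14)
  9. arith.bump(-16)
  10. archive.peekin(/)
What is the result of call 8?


Then monthhop(13), and see 1952-05-23.
Now I run bump(-8), and observe -8.
I invoke dig(/po), which returns ok.
Now I run inscribe(/po/sislo, biwo), giving created.
I call expunge(/po/sislo), yielding ok.
I use expunge(/po), giving ok.
Using inscribe(/ji, tuflasme_ag), and get created.
I use stepdays(14), which returns 1952-06-06.
I run bump(-16), and get -24.
I use peekin(/): [brufesnu/, flasnal, ji].

Answer: 1952-06-06


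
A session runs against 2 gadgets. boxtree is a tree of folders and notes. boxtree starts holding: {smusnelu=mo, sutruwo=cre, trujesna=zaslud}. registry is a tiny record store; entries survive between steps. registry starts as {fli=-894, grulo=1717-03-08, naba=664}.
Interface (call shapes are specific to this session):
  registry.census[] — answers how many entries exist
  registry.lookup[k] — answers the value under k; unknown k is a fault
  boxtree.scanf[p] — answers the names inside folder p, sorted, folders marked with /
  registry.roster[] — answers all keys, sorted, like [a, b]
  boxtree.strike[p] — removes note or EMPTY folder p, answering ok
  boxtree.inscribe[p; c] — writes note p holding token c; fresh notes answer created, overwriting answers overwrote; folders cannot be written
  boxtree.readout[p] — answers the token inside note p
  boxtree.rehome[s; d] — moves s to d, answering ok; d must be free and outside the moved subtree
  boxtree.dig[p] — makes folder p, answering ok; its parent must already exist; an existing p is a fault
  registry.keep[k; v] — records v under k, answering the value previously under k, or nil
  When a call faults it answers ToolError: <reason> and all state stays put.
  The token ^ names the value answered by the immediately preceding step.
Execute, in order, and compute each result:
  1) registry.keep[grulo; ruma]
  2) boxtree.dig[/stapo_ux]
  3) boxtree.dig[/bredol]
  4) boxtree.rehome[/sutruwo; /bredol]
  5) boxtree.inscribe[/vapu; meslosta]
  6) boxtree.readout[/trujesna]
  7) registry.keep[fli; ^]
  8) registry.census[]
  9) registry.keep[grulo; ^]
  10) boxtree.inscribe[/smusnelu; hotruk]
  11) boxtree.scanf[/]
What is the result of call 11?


·→ registry.keep(k='grulo', v='ruma')
·← 1717-03-08
·→ boxtree.dig(p='/stapo_ux')
·← ok
·→ boxtree.dig(p='/bredol')
·← ok
·→ boxtree.rehome(s='/sutruwo', d='/bredol')
·← ToolError: exists
·→ boxtree.inscribe(p='/vapu', c='meslosta')
·← created
·→ boxtree.readout(p='/trujesna')
·← zaslud
·→ registry.keep(k='fli', v='^')
·← -894
·→ registry.census()
·← 3
·→ registry.keep(k='grulo', v='^')
·← ruma
·→ boxtree.inscribe(p='/smusnelu', c='hotruk')
·← overwrote
·→ boxtree.scanf(p='/')
·← [bredol/, smusnelu, stapo_ux/, sutruwo, trujesna, vapu]

Answer: [bredol/, smusnelu, stapo_ux/, sutruwo, trujesna, vapu]


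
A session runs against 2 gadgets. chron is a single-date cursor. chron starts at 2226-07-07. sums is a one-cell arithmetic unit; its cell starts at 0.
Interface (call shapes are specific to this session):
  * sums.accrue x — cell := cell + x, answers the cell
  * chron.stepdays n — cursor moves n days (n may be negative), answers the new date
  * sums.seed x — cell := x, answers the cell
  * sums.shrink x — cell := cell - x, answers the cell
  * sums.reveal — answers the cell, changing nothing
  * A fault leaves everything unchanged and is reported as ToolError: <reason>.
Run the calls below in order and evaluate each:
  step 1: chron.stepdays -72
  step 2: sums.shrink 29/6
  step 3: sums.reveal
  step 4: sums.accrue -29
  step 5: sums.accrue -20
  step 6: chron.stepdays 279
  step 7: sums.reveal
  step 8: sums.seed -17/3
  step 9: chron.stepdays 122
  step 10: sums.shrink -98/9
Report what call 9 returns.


-> chron.stepdays(n→-72)
<- 2226-04-26
-> sums.shrink(x→29/6)
<- -29/6
-> sums.reveal()
<- -29/6
-> sums.accrue(x→-29)
<- -203/6
-> sums.accrue(x→-20)
<- -323/6
-> chron.stepdays(n→279)
<- 2227-01-30
-> sums.reveal()
<- -323/6
-> sums.seed(x→-17/3)
<- -17/3
-> chron.stepdays(n→122)
<- 2227-06-01
-> sums.shrink(x→-98/9)
<- 47/9

Answer: 2227-06-01


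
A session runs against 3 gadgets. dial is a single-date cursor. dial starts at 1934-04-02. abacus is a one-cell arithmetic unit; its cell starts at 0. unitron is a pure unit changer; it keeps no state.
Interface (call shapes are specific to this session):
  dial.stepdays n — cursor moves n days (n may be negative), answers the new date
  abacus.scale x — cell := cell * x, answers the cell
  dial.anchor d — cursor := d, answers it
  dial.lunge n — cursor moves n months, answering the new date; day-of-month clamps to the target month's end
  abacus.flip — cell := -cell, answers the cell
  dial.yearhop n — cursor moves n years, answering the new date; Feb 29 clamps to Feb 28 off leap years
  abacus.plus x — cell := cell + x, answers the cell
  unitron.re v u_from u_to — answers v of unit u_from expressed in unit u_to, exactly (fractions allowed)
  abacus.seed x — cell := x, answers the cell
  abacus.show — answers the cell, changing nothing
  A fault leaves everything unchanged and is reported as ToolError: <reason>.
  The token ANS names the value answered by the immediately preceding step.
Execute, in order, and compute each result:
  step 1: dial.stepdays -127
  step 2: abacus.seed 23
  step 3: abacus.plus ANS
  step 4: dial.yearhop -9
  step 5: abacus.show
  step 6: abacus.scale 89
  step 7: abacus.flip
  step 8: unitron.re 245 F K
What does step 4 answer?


> dial.stepdays -127
[out] 1933-11-26
> abacus.seed 23
[out] 23
> abacus.plus ANS
[out] 46
> dial.yearhop -9
[out] 1924-11-26
> abacus.show
[out] 46
> abacus.scale 89
[out] 4094
> abacus.flip
[out] -4094
> unitron.re 245 F K
[out] 23489/60

Answer: 1924-11-26


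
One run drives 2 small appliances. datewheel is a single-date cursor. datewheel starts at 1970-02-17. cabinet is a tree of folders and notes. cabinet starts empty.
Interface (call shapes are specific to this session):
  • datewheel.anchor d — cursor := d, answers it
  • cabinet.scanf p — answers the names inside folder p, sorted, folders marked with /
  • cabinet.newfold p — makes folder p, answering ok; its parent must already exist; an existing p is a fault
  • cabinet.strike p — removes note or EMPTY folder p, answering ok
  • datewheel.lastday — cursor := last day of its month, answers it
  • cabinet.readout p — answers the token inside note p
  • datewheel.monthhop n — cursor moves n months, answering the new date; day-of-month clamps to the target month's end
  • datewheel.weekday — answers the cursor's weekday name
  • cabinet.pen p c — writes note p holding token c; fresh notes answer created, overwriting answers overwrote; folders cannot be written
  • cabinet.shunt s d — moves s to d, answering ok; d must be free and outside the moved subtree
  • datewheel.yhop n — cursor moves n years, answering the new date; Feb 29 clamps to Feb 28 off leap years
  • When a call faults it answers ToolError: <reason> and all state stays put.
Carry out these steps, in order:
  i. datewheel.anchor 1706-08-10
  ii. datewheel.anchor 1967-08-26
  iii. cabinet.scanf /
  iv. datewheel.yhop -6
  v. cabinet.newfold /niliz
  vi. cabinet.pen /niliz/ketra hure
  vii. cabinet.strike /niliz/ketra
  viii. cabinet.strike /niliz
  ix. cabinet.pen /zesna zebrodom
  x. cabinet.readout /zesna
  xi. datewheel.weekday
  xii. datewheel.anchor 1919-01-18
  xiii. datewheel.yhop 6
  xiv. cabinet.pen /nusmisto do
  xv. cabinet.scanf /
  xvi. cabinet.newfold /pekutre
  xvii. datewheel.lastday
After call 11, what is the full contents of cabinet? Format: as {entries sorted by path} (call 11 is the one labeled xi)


Answer: {zesna=zebrodom}

Derivation:
I run datewheel.anchor passing d=1706-08-10, and get 1706-08-10.
I run datewheel.anchor passing d=1967-08-26, giving 1967-08-26.
Calling cabinet.scanf passing p=/, → [].
Calling datewheel.yhop passing n=-6, → 1961-08-26.
I try cabinet.newfold passing p=/niliz, and observe ok.
I try cabinet.pen passing p=/niliz/ketra, c=hure, giving created.
Using cabinet.strike passing p=/niliz/ketra, → ok.
I call cabinet.strike passing p=/niliz, → ok.
Calling cabinet.pen passing p=/zesna, c=zebrodom, and see created.
I invoke cabinet.readout passing p=/zesna, → zebrodom.
Using datewheel.weekday, and see Saturday.
I use datewheel.anchor passing d=1919-01-18, yielding 1919-01-18.
I run datewheel.yhop passing n=6, → 1925-01-18.
Calling cabinet.pen passing p=/nusmisto, c=do, and get created.
Calling cabinet.scanf passing p=/, and see [nusmisto, zesna].
Calling cabinet.newfold passing p=/pekutre, and observe ok.
Calling datewheel.lastday: 1925-01-31.


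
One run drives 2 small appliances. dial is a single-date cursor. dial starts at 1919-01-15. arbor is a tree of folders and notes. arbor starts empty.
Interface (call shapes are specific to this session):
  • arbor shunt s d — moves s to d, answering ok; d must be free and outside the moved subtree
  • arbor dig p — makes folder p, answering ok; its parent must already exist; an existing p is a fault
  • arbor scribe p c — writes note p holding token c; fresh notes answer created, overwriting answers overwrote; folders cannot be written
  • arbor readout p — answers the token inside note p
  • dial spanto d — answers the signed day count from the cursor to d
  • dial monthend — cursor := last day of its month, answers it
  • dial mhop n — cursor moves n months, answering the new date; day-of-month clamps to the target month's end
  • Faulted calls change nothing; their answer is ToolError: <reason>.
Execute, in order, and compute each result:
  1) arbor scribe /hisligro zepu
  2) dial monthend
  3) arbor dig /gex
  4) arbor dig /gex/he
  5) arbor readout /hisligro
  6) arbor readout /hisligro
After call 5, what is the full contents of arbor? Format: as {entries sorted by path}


~$ arbor scribe p='/hisligro' c='zepu'
:: created
~$ dial monthend
:: 1919-01-31
~$ arbor dig p='/gex'
:: ok
~$ arbor dig p='/gex/he'
:: ok
~$ arbor readout p='/hisligro'
:: zepu
~$ arbor readout p='/hisligro'
:: zepu

Answer: {gex/, gex/he/, hisligro=zepu}


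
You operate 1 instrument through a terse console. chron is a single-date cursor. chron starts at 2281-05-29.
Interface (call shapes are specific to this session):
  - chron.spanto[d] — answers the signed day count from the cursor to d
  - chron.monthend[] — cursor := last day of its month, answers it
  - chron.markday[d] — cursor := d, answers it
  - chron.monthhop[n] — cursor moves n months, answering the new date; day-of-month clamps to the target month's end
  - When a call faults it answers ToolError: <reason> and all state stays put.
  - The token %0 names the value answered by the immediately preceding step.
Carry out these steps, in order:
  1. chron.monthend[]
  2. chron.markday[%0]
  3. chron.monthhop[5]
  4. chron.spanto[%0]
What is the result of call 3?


Answer: 2281-10-31

Derivation:
-> chron.monthend()
<- 2281-05-31
-> chron.markday(d=%0)
<- 2281-05-31
-> chron.monthhop(n=5)
<- 2281-10-31
-> chron.spanto(d=%0)
<- 0


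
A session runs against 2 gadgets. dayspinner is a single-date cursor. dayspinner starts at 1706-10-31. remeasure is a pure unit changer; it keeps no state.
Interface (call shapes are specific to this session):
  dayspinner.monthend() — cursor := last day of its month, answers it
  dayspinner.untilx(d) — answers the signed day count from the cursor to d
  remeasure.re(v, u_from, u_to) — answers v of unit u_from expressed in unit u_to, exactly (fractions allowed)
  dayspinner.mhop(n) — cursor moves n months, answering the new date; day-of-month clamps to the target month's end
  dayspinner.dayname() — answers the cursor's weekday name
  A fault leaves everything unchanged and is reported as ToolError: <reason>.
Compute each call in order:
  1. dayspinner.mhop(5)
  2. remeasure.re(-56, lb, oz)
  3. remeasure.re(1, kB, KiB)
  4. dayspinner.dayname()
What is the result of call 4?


CALL mhop[5]
RET  1707-03-31
CALL re[-56; lb; oz]
RET  -896
CALL re[1; kB; KiB]
RET  125/128
CALL dayname[]
RET  Thursday

Answer: Thursday


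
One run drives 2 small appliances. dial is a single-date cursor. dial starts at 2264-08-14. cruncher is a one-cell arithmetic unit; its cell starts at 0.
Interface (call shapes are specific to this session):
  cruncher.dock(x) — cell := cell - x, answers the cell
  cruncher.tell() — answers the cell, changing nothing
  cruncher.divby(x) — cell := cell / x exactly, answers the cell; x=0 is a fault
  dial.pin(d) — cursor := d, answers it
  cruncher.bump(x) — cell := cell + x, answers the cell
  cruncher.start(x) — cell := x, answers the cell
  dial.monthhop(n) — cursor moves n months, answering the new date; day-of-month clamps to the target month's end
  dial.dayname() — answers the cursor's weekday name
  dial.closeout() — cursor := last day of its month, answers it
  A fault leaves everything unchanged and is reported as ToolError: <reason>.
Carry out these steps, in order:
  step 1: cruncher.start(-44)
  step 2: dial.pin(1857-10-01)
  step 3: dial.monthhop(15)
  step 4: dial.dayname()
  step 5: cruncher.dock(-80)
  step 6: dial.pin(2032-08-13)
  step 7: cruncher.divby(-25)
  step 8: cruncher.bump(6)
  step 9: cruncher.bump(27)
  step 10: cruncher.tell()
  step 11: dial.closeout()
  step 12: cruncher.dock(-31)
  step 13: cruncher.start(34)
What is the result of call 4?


# 1. cruncher.start(x=-44) : -44
# 2. dial.pin(d=1857-10-01) : 1857-10-01
# 3. dial.monthhop(n=15) : 1859-01-01
# 4. dial.dayname() : Saturday
# 5. cruncher.dock(x=-80) : 36
# 6. dial.pin(d=2032-08-13) : 2032-08-13
# 7. cruncher.divby(x=-25) : -36/25
# 8. cruncher.bump(x=6) : 114/25
# 9. cruncher.bump(x=27) : 789/25
# 10. cruncher.tell() : 789/25
# 11. dial.closeout() : 2032-08-31
# 12. cruncher.dock(x=-31) : 1564/25
# 13. cruncher.start(x=34) : 34

Answer: Saturday


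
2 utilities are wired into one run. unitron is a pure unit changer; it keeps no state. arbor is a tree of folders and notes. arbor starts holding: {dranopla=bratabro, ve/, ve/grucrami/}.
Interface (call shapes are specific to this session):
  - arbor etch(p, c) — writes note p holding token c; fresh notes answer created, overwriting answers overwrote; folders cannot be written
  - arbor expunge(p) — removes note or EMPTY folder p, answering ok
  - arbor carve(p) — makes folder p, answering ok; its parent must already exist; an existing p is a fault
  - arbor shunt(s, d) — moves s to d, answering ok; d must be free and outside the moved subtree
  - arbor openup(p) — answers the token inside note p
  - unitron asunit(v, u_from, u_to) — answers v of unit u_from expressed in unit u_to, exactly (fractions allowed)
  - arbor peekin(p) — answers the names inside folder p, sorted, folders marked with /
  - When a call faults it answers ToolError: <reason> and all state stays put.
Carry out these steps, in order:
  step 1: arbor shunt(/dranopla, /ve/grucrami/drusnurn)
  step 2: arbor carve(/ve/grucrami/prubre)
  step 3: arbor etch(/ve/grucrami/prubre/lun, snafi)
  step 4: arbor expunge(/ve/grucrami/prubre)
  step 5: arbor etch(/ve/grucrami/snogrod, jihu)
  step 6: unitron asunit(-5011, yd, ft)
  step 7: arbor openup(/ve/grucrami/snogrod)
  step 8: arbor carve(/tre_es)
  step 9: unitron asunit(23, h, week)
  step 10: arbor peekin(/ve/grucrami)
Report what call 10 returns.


Answer: [drusnurn, prubre/, snogrod]

Derivation:
Using arbor shunt on s→/dranopla, d→/ve/grucrami/drusnurn, → ok.
I use arbor carve on p→/ve/grucrami/prubre: ok.
Calling arbor etch on p→/ve/grucrami/prubre/lun, c→snafi, which returns created.
Using arbor expunge on p→/ve/grucrami/prubre, giving ToolError: not empty.
Then arbor etch on p→/ve/grucrami/snogrod, c→jihu: created.
I call unitron asunit on v→-5011, u_from→yd, u_to→ft, yielding -15033.
Using arbor openup on p→/ve/grucrami/snogrod, and get jihu.
Using arbor carve on p→/tre_es, giving ok.
Now I run unitron asunit on v→23, u_from→h, u_to→week, — result: 23/168.
Using arbor peekin on p→/ve/grucrami, and observe [drusnurn, prubre/, snogrod].


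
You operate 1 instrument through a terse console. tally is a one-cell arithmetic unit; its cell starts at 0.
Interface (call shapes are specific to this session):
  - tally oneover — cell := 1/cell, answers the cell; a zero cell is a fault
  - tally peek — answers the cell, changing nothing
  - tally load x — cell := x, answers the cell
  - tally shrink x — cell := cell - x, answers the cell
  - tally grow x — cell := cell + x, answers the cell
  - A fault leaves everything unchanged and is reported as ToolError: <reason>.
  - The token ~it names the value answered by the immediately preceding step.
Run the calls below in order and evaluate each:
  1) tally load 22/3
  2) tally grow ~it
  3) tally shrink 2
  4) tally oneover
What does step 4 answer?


Answer: 3/38

Derivation:
Act: tally load[x: 22/3]
Obs: 22/3
Act: tally grow[x: ~it]
Obs: 44/3
Act: tally shrink[x: 2]
Obs: 38/3
Act: tally oneover[]
Obs: 3/38


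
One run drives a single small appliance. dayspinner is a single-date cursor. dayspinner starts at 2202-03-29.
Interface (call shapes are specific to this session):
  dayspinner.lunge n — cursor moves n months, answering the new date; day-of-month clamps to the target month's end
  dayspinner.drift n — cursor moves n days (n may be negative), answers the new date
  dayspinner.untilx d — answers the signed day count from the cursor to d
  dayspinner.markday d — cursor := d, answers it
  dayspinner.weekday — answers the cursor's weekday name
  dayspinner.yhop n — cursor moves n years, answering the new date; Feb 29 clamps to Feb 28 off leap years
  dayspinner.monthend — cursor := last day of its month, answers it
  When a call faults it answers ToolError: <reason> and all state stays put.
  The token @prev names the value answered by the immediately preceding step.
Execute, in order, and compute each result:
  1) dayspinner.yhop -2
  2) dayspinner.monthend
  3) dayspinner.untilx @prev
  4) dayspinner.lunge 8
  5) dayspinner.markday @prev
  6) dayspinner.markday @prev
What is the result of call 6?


# yhop(n: -2) => 2200-03-29
# monthend() => 2200-03-31
# untilx(d: @prev) => 0
# lunge(n: 8) => 2200-11-30
# markday(d: @prev) => 2200-11-30
# markday(d: @prev) => 2200-11-30

Answer: 2200-11-30


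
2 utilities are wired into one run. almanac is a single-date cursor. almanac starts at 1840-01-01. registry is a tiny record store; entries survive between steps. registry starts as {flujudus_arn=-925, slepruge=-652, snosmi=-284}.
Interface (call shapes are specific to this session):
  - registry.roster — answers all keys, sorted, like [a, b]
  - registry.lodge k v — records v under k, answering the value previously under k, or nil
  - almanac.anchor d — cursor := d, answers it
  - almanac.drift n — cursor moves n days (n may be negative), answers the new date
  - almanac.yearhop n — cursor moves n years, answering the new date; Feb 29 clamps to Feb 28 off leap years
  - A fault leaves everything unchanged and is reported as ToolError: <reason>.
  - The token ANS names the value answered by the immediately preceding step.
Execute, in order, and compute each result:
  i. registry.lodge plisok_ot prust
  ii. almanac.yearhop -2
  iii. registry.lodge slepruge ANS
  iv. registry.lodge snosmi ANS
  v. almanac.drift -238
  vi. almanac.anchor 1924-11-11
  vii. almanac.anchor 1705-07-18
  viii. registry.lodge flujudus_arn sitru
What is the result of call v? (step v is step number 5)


Answer: 1837-05-08

Derivation:
→ lodge(plisok_ot, prust)
← nil
→ yearhop(-2)
← 1838-01-01
→ lodge(slepruge, ANS)
← -652
→ lodge(snosmi, ANS)
← -284
→ drift(-238)
← 1837-05-08
→ anchor(1924-11-11)
← 1924-11-11
→ anchor(1705-07-18)
← 1705-07-18
→ lodge(flujudus_arn, sitru)
← -925


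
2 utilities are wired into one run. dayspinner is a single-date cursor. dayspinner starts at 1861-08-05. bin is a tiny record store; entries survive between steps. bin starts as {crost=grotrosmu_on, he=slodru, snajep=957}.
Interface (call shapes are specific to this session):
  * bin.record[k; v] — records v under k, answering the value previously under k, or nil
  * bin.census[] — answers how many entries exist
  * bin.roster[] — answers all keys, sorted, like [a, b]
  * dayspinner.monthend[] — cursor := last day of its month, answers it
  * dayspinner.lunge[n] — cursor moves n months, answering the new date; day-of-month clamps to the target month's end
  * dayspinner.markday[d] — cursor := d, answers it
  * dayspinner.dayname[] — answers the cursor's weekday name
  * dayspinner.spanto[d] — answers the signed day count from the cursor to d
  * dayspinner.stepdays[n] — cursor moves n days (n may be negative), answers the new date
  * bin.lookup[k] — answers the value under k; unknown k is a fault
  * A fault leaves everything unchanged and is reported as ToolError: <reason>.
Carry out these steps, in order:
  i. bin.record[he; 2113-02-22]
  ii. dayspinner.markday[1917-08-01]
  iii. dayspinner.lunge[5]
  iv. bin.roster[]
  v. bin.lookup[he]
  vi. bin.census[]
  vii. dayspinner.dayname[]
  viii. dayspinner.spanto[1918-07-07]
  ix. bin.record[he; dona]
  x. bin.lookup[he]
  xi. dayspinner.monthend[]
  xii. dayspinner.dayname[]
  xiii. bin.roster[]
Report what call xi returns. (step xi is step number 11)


Answer: 1918-01-31

Derivation:
% 1. record(k→he, v→2113-02-22) ~> slodru
% 2. markday(d→1917-08-01) ~> 1917-08-01
% 3. lunge(n→5) ~> 1918-01-01
% 4. roster() ~> [crost, he, snajep]
% 5. lookup(k→he) ~> 2113-02-22
% 6. census() ~> 3
% 7. dayname() ~> Tuesday
% 8. spanto(d→1918-07-07) ~> 187
% 9. record(k→he, v→dona) ~> 2113-02-22
% 10. lookup(k→he) ~> dona
% 11. monthend() ~> 1918-01-31
% 12. dayname() ~> Thursday
% 13. roster() ~> [crost, he, snajep]


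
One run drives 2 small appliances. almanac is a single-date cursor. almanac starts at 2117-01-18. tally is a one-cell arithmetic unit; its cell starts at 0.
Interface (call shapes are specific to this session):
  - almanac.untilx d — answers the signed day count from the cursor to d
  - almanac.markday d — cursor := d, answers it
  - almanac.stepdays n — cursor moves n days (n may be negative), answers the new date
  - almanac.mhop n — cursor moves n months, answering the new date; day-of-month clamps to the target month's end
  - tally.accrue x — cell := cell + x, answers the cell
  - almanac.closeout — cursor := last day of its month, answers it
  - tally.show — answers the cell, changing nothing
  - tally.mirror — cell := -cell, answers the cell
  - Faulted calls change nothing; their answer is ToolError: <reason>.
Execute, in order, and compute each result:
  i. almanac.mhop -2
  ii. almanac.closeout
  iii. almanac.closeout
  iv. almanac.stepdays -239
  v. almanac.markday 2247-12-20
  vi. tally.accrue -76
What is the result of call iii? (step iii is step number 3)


[in] almanac.mhop n→-2
= 2116-11-18
[in] almanac.closeout
= 2116-11-30
[in] almanac.closeout
= 2116-11-30
[in] almanac.stepdays n→-239
= 2116-04-05
[in] almanac.markday d→2247-12-20
= 2247-12-20
[in] tally.accrue x→-76
= -76

Answer: 2116-11-30


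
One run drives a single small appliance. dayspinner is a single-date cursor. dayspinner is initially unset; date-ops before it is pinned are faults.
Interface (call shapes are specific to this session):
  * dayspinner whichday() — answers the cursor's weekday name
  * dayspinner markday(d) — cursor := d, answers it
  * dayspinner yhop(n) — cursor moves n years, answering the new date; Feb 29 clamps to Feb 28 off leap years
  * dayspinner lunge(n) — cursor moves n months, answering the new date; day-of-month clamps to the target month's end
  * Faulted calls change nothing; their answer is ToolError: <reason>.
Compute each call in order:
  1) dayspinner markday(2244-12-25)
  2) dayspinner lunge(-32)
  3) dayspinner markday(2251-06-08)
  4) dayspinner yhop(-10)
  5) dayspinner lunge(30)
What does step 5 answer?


! dayspinner markday(2244-12-25) == 2244-12-25
! dayspinner lunge(-32) == 2242-04-25
! dayspinner markday(2251-06-08) == 2251-06-08
! dayspinner yhop(-10) == 2241-06-08
! dayspinner lunge(30) == 2243-12-08

Answer: 2243-12-08


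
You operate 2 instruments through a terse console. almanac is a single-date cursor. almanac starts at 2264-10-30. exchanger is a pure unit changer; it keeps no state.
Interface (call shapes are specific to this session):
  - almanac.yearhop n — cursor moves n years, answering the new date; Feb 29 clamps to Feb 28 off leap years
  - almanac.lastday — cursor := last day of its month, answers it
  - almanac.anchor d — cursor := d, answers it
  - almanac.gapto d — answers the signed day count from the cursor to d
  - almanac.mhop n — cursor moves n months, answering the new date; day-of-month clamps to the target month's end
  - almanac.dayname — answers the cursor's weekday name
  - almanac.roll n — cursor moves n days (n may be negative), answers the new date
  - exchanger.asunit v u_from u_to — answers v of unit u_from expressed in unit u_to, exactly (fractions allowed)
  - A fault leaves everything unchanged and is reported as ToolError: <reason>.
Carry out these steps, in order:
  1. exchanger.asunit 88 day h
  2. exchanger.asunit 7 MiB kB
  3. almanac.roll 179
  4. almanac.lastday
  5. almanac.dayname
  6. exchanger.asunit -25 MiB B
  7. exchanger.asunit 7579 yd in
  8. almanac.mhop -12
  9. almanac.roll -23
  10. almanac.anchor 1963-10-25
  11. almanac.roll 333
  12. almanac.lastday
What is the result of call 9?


Answer: 2264-04-07

Derivation:
~$ exchanger.asunit v: 88 u_from: day u_to: h
[out] 2112
~$ exchanger.asunit v: 7 u_from: MiB u_to: kB
[out] 917504/125
~$ almanac.roll n: 179
[out] 2265-04-27
~$ almanac.lastday
[out] 2265-04-30
~$ almanac.dayname
[out] Sunday
~$ exchanger.asunit v: -25 u_from: MiB u_to: B
[out] -26214400
~$ exchanger.asunit v: 7579 u_from: yd u_to: in
[out] 272844
~$ almanac.mhop n: -12
[out] 2264-04-30
~$ almanac.roll n: -23
[out] 2264-04-07
~$ almanac.anchor d: 1963-10-25
[out] 1963-10-25
~$ almanac.roll n: 333
[out] 1964-09-22
~$ almanac.lastday
[out] 1964-09-30


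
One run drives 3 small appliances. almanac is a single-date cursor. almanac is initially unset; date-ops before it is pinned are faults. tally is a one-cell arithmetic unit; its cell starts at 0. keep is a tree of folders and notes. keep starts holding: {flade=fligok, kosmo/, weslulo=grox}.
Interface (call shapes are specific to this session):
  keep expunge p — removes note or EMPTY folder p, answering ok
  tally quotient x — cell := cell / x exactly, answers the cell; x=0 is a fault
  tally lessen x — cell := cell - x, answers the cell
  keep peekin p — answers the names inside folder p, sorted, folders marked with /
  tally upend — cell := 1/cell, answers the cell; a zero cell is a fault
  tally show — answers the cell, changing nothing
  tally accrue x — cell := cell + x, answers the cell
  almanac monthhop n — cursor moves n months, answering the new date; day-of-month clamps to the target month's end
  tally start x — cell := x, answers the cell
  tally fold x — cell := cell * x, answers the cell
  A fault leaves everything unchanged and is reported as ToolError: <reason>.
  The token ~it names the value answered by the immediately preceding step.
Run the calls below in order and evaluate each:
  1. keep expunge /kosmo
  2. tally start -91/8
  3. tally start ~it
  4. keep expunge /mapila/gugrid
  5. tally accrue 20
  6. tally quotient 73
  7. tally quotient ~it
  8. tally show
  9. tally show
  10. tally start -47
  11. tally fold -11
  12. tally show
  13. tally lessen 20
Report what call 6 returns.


Then keep expunge passing /kosmo, and get ok.
Next I call tally start passing -91/8, which returns -91/8.
Next I call tally start passing ~it, yielding -91/8.
I call keep expunge passing /mapila/gugrid, and see ToolError: not found.
Invoking tally accrue passing 20, and observe 69/8.
Using tally quotient passing 73, → 69/584.
Invoking tally quotient passing ~it, and observe 1.
Invoking tally show, giving 1.
I invoke tally show, and see 1.
Calling tally start passing -47, giving -47.
I invoke tally fold passing -11, and observe 517.
I invoke tally show, giving 517.
Now I run tally lessen passing 20, and observe 497.

Answer: 69/584


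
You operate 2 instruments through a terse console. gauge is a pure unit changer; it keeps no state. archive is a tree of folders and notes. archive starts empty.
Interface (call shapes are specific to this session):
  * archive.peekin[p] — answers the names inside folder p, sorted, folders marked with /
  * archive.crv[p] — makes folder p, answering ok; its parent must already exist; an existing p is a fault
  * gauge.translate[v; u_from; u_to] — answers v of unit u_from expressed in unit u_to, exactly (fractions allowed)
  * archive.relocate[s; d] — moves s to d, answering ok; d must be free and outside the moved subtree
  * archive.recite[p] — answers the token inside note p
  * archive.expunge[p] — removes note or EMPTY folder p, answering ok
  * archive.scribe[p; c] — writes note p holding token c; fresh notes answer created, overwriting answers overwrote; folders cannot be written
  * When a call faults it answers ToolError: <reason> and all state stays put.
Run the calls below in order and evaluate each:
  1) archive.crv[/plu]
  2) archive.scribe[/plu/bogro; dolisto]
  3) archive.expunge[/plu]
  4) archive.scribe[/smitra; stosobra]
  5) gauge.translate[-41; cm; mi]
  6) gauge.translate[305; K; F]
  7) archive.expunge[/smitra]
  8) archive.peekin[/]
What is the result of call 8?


Answer: [plu/]

Derivation:
// archive.crv(/plu) ~> ok
// archive.scribe(/plu/bogro, dolisto) ~> created
// archive.expunge(/plu) ~> ToolError: not empty
// archive.scribe(/smitra, stosobra) ~> created
// gauge.translate(-41, cm, mi) ~> -205/804672
// gauge.translate(305, K, F) ~> 8933/100
// archive.expunge(/smitra) ~> ok
// archive.peekin(/) ~> [plu/]
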